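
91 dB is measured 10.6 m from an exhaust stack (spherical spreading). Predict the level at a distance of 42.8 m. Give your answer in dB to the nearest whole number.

Point-source attenuation: ΔL = 20·log₁₀(r₂/r₁) = 20·log₁₀(42.8/10.6) = 12.123 dB.
L₂ = 91 − 20·log₁₀(42.8/10.6) = 91 − 12.123 = 78.88 dB.

79 dB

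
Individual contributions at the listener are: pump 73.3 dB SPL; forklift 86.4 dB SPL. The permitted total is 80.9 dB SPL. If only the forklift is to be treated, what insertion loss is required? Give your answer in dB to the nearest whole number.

6 dB

Everything except the forklift sums to 10^(73.3/10) = 2.138e+07 in linear terms, 73.30 dB SPL.
The limit corresponds to 10^(80.9/10) = 1.230e+08; subtracting the fixed part leaves 1.016e+08 for the forklift, i.e. 80.07 dB SPL.
Required insertion loss = 86.4 − 80.07 = 6.33 dB.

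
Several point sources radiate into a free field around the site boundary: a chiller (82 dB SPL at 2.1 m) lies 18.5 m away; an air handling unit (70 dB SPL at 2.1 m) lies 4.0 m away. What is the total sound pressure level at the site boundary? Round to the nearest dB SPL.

67 dB SPL

Propagate each source to the receiver with L = L_ref − 20·log₁₀(r/r_ref), then add intensities.
chiller: 82 − 20·log₁₀(18.5/2.1) = 82 − 18.90 = 63.10 dB SPL.
air handling unit: 70 − 20·log₁₀(4.0/2.1) = 70 − 5.60 = 64.40 dB SPL.
Σ 10^(L/10) = 4.798e+06 → L_total = 10·log₁₀(4.798e+06) = 66.81 dB SPL.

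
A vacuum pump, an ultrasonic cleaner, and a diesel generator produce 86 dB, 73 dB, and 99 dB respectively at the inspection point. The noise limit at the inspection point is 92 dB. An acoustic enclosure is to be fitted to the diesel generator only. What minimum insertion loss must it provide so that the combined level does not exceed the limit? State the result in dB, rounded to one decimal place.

8.3 dB

The untreated sources together contribute 10^(86/10) + 10^(73/10) = 4.181e+08, i.e. 86.21 dB.
To meet 92 dB overall, the treated diesel generator may contribute at most 10^(92/10) − 4.181e+08 = 1.167e+09, i.e. 90.67 dB.
Required insertion loss = 99 − 90.67 = 8.33 dB.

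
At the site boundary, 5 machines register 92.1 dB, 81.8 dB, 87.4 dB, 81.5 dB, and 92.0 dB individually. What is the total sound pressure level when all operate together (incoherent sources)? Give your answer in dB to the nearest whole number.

Incoherent sources combine by intensity addition: L_total = 10·log₁₀(Σ 10^(L_i/10)).
Σ 10^(L/10) = 10^(92.1/10) + 10^(81.8/10) + 10^(87.4/10) + 10^(81.5/10) + 10^(92.0/10) = 4.049e+09.
L_total = 10·log₁₀(4.049e+09) = 96.07 dB.

96 dB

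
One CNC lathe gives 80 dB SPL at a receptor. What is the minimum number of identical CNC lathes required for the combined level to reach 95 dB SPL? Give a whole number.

N identical sources give L₁ + 10·log₁₀ N, so require 10·log₁₀ N ≥ 95 − 80 = 15.0 dB.
N ≥ 10^(15.0/10) = 31.623, so N = 32.

32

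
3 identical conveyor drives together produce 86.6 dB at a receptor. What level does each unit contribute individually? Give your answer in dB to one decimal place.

3 equal contributions raise the level by 10·log₁₀ 3 = 4.771 dB, so each unit alone gives 86.6 − 4.771.

81.8 dB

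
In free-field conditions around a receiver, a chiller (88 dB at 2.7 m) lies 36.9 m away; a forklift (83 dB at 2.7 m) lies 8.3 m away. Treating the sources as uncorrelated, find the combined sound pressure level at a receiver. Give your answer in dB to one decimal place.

73.9 dB

Propagate each source to the receiver with L = L_ref − 20·log₁₀(r/r_ref), then add intensities.
chiller: 88 − 20·log₁₀(36.9/2.7) = 88 − 22.71 = 65.29 dB.
forklift: 83 − 20·log₁₀(8.3/2.7) = 83 − 9.75 = 73.25 dB.
Σ 10^(L/10) = 2.449e+07 → L_total = 10·log₁₀(2.449e+07) = 73.89 dB.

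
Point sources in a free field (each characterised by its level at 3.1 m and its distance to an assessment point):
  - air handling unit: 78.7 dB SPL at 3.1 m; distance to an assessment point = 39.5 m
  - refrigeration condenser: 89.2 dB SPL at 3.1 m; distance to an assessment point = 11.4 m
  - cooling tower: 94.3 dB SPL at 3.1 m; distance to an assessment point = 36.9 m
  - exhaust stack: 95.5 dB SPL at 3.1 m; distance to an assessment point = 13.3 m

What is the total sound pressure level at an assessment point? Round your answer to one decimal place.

84.4 dB SPL

Propagate each source to the receiver with L = L_ref − 20·log₁₀(r/r_ref), then add intensities.
air handling unit: 78.7 − 20·log₁₀(39.5/3.1) = 78.7 − 22.10 = 56.60 dB SPL.
refrigeration condenser: 89.2 − 20·log₁₀(11.4/3.1) = 89.2 − 11.31 = 77.89 dB SPL.
cooling tower: 94.3 − 20·log₁₀(36.9/3.1) = 94.3 − 21.51 = 72.79 dB SPL.
exhaust stack: 95.5 − 20·log₁₀(13.3/3.1) = 95.5 − 12.65 = 82.85 dB SPL.
Σ 10^(L/10) = 2.737e+08 → L_total = 10·log₁₀(2.737e+08) = 84.37 dB SPL.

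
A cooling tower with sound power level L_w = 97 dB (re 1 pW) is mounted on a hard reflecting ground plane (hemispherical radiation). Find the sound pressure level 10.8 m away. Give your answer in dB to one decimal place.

L_p = L_w − 10·log₁₀(2π·r²) with r = 10.8 m.
2π·r² = 732.9 m², 10·log₁₀ of that is 28.650 dB.
L_p = 97 − 28.650 = 68.35 dB.

68.3 dB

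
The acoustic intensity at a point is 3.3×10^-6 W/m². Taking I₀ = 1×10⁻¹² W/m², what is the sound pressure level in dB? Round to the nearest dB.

65 dB

I/I₀ = 3.3×10^-6/10⁻¹² = 3.3×10^6, and L = 10·log₁₀(I/I₀).
L = 10·(0.5185 + 6) = 65.19 dB.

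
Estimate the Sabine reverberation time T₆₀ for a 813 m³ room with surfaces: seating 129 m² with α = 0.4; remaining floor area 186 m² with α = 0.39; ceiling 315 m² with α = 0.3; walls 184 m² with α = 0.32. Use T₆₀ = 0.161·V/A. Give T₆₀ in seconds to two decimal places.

0.47 s

Total absorption A = 129·0.4 + 186·0.39 + 315·0.3 + 184·0.32 = 277.52 m² sabins.
T₆₀ = 0.161·V/A = 0.161·813/277.52 = 0.472 s.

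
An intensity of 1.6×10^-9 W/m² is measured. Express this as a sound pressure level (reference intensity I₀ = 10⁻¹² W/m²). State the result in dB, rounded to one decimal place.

I/I₀ = 1.6×10^-9/10⁻¹² = 1.6×10^3, and L = 10·log₁₀(I/I₀).
L = 10·(0.2041 + 3) = 32.04 dB.

32.0 dB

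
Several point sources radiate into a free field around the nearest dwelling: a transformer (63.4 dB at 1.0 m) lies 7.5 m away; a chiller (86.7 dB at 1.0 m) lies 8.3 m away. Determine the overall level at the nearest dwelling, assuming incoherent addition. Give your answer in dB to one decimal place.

68.3 dB

First find each source's level at the receiver (point-source: −20·log₁₀(r/r_ref)), then combine on an intensity basis.
transformer: 63.4 − 20·log₁₀(7.5/1.0) = 63.4 − 17.50 = 45.90 dB.
chiller: 86.7 − 20·log₁₀(8.3/1.0) = 86.7 − 18.38 = 68.32 dB.
Σ 10^(L/10) = 6.828e+06 → L_total = 10·log₁₀(6.828e+06) = 68.34 dB.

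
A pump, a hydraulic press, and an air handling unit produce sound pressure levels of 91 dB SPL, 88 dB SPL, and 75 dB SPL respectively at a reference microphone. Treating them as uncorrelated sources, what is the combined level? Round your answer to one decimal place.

92.8 dB SPL

For uncorrelated sources the intensities add, so convert each level to linear form, sum, and take 10·log₁₀ of the total.
Σ 10^(L/10) = 10^(91/10) + 10^(88/10) + 10^(75/10) = 1.922e+09.
L_total = 10·log₁₀(1.922e+09) = 92.84 dB SPL.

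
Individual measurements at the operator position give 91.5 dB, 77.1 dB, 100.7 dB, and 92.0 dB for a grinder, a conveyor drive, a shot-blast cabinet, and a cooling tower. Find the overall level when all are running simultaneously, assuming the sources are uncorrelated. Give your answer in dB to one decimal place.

Incoherent sources combine by intensity addition: L_total = 10·log₁₀(Σ 10^(L_i/10)).
Σ 10^(L/10) = 10^(91.5/10) + 10^(77.1/10) + 10^(100.7/10) + 10^(92.0/10) = 1.480e+10.
L_total = 10·log₁₀(1.480e+10) = 101.70 dB.

101.7 dB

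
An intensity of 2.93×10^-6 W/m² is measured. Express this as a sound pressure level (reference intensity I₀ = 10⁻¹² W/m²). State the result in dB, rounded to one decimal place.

64.7 dB

Dividing by I₀ shifts the exponent by 12: I/I₀ = 2.93×10^6.
L = 10·(0.4669 + 6) = 64.67 dB.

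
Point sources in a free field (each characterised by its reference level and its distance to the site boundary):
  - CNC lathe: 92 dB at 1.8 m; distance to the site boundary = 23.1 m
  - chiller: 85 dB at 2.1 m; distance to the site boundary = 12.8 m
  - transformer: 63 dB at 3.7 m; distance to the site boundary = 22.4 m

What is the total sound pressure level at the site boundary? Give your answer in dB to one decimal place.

72.6 dB

Propagate each source to the receiver with L = L_ref − 20·log₁₀(r/r_ref), then add intensities.
CNC lathe: 92 − 20·log₁₀(23.1/1.8) = 92 − 22.17 = 69.83 dB.
chiller: 85 − 20·log₁₀(12.8/2.1) = 85 − 15.70 = 69.30 dB.
transformer: 63 − 20·log₁₀(22.4/3.7) = 63 − 15.64 = 47.36 dB.
Σ 10^(L/10) = 1.819e+07 → L_total = 10·log₁₀(1.819e+07) = 72.60 dB.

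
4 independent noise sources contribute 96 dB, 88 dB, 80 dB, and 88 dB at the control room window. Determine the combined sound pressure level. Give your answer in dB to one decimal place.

97.3 dB

Incoherent sources combine by intensity addition: L_total = 10·log₁₀(Σ 10^(L_i/10)).
Σ 10^(L/10) = 10^(96/10) + 10^(88/10) + 10^(80/10) + 10^(88/10) = 5.343e+09.
L_total = 10·log₁₀(5.343e+09) = 97.28 dB.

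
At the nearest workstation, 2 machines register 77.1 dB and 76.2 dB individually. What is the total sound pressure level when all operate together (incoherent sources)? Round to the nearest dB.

80 dB

Incoherent sources combine by intensity addition: L_total = 10·log₁₀(Σ 10^(L_i/10)).
Σ 10^(L/10) = 10^(77.1/10) + 10^(76.2/10) = 9.297e+07.
L_total = 10·log₁₀(9.297e+07) = 79.68 dB.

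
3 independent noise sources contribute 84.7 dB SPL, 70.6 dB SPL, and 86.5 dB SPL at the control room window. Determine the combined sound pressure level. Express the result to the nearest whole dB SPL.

89 dB SPL

For uncorrelated sources the intensities add, so convert each level to linear form, sum, and take 10·log₁₀ of the total.
Σ 10^(L/10) = 10^(84.7/10) + 10^(70.6/10) + 10^(86.5/10) = 7.533e+08.
L_total = 10·log₁₀(7.533e+08) = 88.77 dB SPL.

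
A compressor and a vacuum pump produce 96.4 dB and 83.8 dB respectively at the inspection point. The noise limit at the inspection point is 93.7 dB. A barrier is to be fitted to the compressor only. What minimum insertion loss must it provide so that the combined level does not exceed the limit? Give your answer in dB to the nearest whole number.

The untreated sources together contribute 10^(83.8/10) = 2.399e+08, i.e. 83.80 dB.
To meet 93.7 dB overall, the treated compressor may contribute at most 10^(93.7/10) − 2.399e+08 = 2.104e+09, i.e. 93.23 dB.
Required insertion loss = 96.4 − 93.23 = 3.17 dB.

3 dB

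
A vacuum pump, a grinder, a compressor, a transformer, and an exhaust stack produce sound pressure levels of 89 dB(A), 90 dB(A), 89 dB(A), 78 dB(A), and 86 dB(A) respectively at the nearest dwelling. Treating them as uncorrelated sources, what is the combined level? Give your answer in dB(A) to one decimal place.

For uncorrelated sources the intensities add, so convert each level to linear form, sum, and take 10·log₁₀ of the total.
Σ 10^(L/10) = 10^(89/10) + 10^(90/10) + 10^(89/10) + 10^(78/10) + 10^(86/10) = 3.050e+09.
L_total = 10·log₁₀(3.050e+09) = 94.84 dB(A).

94.8 dB(A)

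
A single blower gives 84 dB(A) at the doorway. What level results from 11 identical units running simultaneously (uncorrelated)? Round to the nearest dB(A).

With 11 equal, uncorrelated contributions the intensity is 11× that of one unit, giving a rise of 10·log₁₀ 11.
L_total = 84 + 10·log₁₀(11) = 84 + 10.414 = 94.41 dB(A).

94 dB(A)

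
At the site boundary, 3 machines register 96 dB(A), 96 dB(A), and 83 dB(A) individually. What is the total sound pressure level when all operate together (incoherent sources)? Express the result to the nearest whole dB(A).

99 dB(A)

For uncorrelated sources the intensities add, so convert each level to linear form, sum, and take 10·log₁₀ of the total.
Σ 10^(L/10) = 10^(96/10) + 10^(96/10) + 10^(83/10) = 8.162e+09.
L_total = 10·log₁₀(8.162e+09) = 99.12 dB(A).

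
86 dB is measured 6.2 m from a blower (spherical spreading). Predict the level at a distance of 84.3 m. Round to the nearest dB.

63 dB

For a point source, L₂ = L₁ − 20·log₁₀(r₂/r₁).
L₂ = 86 − 20·log₁₀(84.3/6.2) = 86 − 22.669 = 63.33 dB.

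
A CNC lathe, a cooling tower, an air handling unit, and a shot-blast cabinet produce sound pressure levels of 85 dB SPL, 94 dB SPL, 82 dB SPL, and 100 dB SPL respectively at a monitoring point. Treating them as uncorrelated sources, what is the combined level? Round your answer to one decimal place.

Incoherent sources combine by intensity addition: L_total = 10·log₁₀(Σ 10^(L_i/10)).
Σ 10^(L/10) = 10^(85/10) + 10^(94/10) + 10^(82/10) + 10^(100/10) = 1.299e+10.
L_total = 10·log₁₀(1.299e+10) = 101.13 dB SPL.

101.1 dB SPL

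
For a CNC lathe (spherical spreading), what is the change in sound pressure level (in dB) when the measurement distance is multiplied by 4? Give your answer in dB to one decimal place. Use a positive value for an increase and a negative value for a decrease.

-12.0 dB

With spherical spreading the level changes by −20·log₁₀(r₂/r₁).
ΔL = −20·log₁₀(4) = -12.04 dB.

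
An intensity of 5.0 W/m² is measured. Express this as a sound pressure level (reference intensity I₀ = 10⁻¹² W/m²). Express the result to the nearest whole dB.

L = 10·log₁₀(I/I₀) = 10·log₁₀(5.0/10⁻¹²) = 10·log₁₀(5.0×10^12).
L = 10·(0.6990 + 12) = 126.99 dB.

127 dB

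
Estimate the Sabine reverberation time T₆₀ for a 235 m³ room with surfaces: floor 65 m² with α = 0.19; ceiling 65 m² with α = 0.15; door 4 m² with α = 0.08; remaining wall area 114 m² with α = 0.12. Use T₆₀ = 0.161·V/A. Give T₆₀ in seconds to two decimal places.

1.05 s

A = Σ Sᵢαᵢ = 65·0.19 + 65·0.15 + 4·0.08 + 114·0.12 = 36.10 m².
T₆₀ = 0.161 × 235 / 36.10 = 1.048 s.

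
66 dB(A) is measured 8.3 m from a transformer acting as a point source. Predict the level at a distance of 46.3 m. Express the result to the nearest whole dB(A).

Point-source attenuation: ΔL = 20·log₁₀(r₂/r₁) = 20·log₁₀(46.3/8.3) = 14.930 dB.
L₂ = 66 − 20·log₁₀(46.3/8.3) = 66 − 14.930 = 51.07 dB(A).

51 dB(A)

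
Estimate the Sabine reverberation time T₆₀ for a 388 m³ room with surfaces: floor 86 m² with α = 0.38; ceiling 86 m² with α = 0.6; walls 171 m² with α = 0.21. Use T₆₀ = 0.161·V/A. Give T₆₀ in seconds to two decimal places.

0.52 s

A = Σ Sᵢαᵢ = 86·0.38 + 86·0.6 + 171·0.21 = 120.19 m².
T₆₀ = 0.161 × 388 / 120.19 = 0.520 s.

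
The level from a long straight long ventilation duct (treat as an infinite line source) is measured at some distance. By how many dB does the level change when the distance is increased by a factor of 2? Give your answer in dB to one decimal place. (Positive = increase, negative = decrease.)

-3.0 dB

A line source loses 3 dB per doubling of distance; generally ΔL = −10·log₁₀(r₂/r₁).
ΔL = −10·log₁₀(2) = -3.01 dB.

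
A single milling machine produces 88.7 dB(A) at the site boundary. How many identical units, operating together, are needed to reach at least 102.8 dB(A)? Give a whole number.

26

The shortfall is 102.8 − 88.7 = 14.1 dB, and N units add 10·log₁₀ N, so need 10·log₁₀ N ≥ 14.1.
N ≥ 10^(14.1/10) = 25.704, so N = 26.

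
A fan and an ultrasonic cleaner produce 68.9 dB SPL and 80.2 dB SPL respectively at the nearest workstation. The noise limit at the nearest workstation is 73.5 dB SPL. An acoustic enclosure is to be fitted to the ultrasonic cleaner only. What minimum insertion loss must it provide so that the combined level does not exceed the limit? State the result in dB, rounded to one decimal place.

Everything except the ultrasonic cleaner sums to 10^(68.9/10) = 7.762e+06 in linear terms, 68.90 dB SPL.
To meet 73.5 dB SPL overall, the treated ultrasonic cleaner may contribute at most 10^(73.5/10) − 7.762e+06 = 1.462e+07, i.e. 71.65 dB SPL.
Required insertion loss = 80.2 − 71.65 = 8.55 dB.

8.5 dB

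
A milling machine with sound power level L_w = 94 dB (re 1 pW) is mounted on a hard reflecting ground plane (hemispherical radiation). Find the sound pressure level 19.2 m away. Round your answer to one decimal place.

The power spreads over a hemisphere of area 2π·r², so L_p = L_w − 10·log₁₀(2π·r²).
2π·r² = 2316 m², 10·log₁₀ of that is 33.648 dB.
L_p = 94 − 33.648 = 60.35 dB.

60.4 dB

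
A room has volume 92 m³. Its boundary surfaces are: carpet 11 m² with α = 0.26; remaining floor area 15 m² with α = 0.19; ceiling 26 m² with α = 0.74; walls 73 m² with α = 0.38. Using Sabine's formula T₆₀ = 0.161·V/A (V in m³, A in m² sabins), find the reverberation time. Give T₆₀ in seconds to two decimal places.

0.28 s

A = Σ Sᵢαᵢ = 11·0.26 + 15·0.19 + 26·0.74 + 73·0.38 = 52.69 m².
T₆₀ = 0.161 × 92 / 52.69 = 0.281 s.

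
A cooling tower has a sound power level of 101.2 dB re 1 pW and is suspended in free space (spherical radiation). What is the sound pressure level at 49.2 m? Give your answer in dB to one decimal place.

Free-field spherical radiation: L_p = L_w − 10·log₁₀(4π·r²), r = 49.2 m.
4π·r² = 3.042e+04 m², 10·log₁₀ of that is 44.831 dB.
L_p = 101.2 − 44.831 = 56.37 dB.

56.4 dB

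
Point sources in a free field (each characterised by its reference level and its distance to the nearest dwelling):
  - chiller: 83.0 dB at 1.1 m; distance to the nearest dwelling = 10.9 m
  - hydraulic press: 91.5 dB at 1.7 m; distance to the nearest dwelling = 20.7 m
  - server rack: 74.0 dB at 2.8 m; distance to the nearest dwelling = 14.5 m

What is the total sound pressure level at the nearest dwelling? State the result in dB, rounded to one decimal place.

71.0 dB

Propagate each source to the receiver with L = L_ref − 20·log₁₀(r/r_ref), then add intensities.
chiller: 83.0 − 20·log₁₀(10.9/1.1) = 83.0 − 19.92 = 63.08 dB.
hydraulic press: 91.5 − 20·log₁₀(20.7/1.7) = 91.5 − 21.71 = 69.79 dB.
server rack: 74.0 − 20·log₁₀(14.5/2.8) = 74.0 − 14.28 = 59.72 dB.
Σ 10^(L/10) = 1.250e+07 → L_total = 10·log₁₀(1.250e+07) = 70.97 dB.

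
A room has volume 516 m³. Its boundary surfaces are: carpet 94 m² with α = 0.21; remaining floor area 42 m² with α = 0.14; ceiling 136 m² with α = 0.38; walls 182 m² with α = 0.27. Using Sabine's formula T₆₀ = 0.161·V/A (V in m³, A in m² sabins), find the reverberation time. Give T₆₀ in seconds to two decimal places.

A = Σ Sᵢαᵢ = 94·0.21 + 42·0.14 + 136·0.38 + 182·0.27 = 126.44 m².
T₆₀ = 0.161·V/A = 0.161·516/126.44 = 0.657 s.

0.66 s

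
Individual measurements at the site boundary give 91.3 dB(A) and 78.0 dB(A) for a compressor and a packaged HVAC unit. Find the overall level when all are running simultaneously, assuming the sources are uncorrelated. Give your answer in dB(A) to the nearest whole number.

For uncorrelated sources the intensities add, so convert each level to linear form, sum, and take 10·log₁₀ of the total.
Σ 10^(L/10) = 10^(91.3/10) + 10^(78.0/10) = 1.412e+09.
L_total = 10·log₁₀(1.412e+09) = 91.50 dB(A).

91 dB(A)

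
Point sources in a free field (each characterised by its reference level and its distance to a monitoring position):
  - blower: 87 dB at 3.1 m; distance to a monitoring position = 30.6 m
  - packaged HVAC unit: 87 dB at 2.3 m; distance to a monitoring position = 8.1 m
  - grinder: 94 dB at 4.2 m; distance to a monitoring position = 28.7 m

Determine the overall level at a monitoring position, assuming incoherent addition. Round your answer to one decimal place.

Apply inverse-square spreading to bring every level to the receiver, then sum 10^(L/10).
blower: 87 − 20·log₁₀(30.6/3.1) = 87 − 19.89 = 67.11 dB.
packaged HVAC unit: 87 − 20·log₁₀(8.1/2.3) = 87 − 10.94 = 76.06 dB.
grinder: 94 − 20·log₁₀(28.7/4.2) = 94 − 16.69 = 77.31 dB.
Σ 10^(L/10) = 9.935e+07 → L_total = 10·log₁₀(9.935e+07) = 79.97 dB.

80.0 dB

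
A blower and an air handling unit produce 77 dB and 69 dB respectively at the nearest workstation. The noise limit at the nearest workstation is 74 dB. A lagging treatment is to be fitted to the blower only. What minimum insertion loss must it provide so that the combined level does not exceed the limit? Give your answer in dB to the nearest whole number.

5 dB

Everything except the blower sums to 10^(69/10) = 7.943e+06 in linear terms, 69.00 dB.
The limit corresponds to 10^(74/10) = 2.512e+07; subtracting the fixed part leaves 1.718e+07 for the blower, i.e. 72.35 dB.
Required insertion loss = 77 − 72.35 = 4.65 dB.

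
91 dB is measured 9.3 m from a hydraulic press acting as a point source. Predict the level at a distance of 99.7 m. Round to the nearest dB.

70 dB

For a point source, L₂ = L₁ − 20·log₁₀(r₂/r₁).
L₂ = 91 − 20·log₁₀(99.7/9.3) = 91 − 20.604 = 70.40 dB.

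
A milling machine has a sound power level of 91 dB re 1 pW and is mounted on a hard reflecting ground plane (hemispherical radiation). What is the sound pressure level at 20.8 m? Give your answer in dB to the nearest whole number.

L_p = L_w − 10·log₁₀(2π·r²) with r = 20.8 m.
2π·r² = 2718 m², 10·log₁₀ of that is 34.343 dB.
L_p = 91 − 34.343 = 56.66 dB.

57 dB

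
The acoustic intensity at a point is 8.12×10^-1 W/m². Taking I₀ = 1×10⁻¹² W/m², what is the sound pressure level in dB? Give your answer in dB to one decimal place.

L = 10·log₁₀(I/I₀) = 10·log₁₀(8.12×10^-1/10⁻¹²) = 10·log₁₀(8.12×10^11).
L = 10·(0.9096 + 11) = 119.10 dB.

119.1 dB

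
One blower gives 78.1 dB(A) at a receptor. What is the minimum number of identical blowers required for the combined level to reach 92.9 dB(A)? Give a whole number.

31

N identical sources give L₁ + 10·log₁₀ N, so require 10·log₁₀ N ≥ 92.9 − 78.1 = 14.8 dB.
N ≥ 10^(14.8/10) = 30.200, so N = 31.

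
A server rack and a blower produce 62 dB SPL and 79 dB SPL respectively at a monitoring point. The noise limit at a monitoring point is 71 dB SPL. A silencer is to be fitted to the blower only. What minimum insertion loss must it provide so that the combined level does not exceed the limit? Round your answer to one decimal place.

8.6 dB

Fixed contribution from the other source: Σ 10^(L/10) = 10^(62/10) = 1.585e+06 (62.00 dB SPL).
To meet 71 dB SPL overall, the treated blower may contribute at most 10^(71/10) − 1.585e+06 = 1.100e+07, i.e. 70.42 dB SPL.
Required insertion loss = 79 − 70.42 = 8.58 dB.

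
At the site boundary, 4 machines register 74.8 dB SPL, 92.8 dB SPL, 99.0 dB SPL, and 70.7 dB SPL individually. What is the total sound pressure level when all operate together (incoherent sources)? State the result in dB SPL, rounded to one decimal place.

100.0 dB SPL

For uncorrelated sources the intensities add, so convert each level to linear form, sum, and take 10·log₁₀ of the total.
Σ 10^(L/10) = 10^(74.8/10) + 10^(92.8/10) + 10^(99.0/10) + 10^(70.7/10) = 9.891e+09.
L_total = 10·log₁₀(9.891e+09) = 99.95 dB SPL.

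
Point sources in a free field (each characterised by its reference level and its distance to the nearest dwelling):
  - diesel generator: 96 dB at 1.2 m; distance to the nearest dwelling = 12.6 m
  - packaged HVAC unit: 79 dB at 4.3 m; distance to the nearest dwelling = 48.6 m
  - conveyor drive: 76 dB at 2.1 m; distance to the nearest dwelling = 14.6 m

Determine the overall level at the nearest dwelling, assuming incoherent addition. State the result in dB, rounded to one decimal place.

Propagate each source to the receiver with L = L_ref − 20·log₁₀(r/r_ref), then add intensities.
diesel generator: 96 − 20·log₁₀(12.6/1.2) = 96 − 20.42 = 75.58 dB.
packaged HVAC unit: 79 − 20·log₁₀(48.6/4.3) = 79 − 21.06 = 57.94 dB.
conveyor drive: 76 − 20·log₁₀(14.6/2.1) = 76 − 16.84 = 59.16 dB.
Σ 10^(L/10) = 3.755e+07 → L_total = 10·log₁₀(3.755e+07) = 75.75 dB.

75.7 dB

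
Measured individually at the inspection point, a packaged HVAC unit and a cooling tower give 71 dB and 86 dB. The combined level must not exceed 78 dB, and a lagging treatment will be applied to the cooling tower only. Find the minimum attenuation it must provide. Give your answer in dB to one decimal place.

9.0 dB

Fixed contribution from the other source: Σ 10^(L/10) = 10^(71/10) = 1.259e+07 (71.00 dB).
The limit corresponds to 10^(78/10) = 6.310e+07; subtracting the fixed part leaves 5.051e+07 for the cooling tower, i.e. 77.03 dB.
So the cooling tower must be reduced from 86 to 77.03 dB: IL = 8.97 dB.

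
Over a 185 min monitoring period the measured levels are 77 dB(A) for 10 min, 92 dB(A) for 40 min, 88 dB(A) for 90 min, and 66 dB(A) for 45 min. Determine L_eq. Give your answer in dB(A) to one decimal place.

88.2 dB(A)

L_eq = 10·log₁₀[(1/T)·Σ tᵢ·10^(Lᵢ/10)] with T = 185 min.
Σ tᵢ·10^(Lᵢ/10) = 10·10^(77/10) + 40·10^(92/10) + 90·10^(88/10) + 45·10^(66/10) = 1.209e+11.
L_eq = 10·log₁₀(1.209e+11/185) = 88.15 dB(A).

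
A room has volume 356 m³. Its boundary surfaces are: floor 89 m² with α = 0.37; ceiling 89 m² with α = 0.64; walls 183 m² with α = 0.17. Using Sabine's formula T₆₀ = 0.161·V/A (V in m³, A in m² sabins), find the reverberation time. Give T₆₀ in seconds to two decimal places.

0.47 s

Total absorption A = 89·0.37 + 89·0.64 + 183·0.17 = 121.00 m² sabins.
T₆₀ = 0.161 × 356 / 121.00 = 0.474 s.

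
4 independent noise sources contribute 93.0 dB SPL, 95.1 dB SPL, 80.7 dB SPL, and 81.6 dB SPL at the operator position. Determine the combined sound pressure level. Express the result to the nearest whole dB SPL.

97 dB SPL

Incoherent sources combine by intensity addition: L_total = 10·log₁₀(Σ 10^(L_i/10)).
Σ 10^(L/10) = 10^(93.0/10) + 10^(95.1/10) + 10^(80.7/10) + 10^(81.6/10) = 5.493e+09.
L_total = 10·log₁₀(5.493e+09) = 97.40 dB SPL.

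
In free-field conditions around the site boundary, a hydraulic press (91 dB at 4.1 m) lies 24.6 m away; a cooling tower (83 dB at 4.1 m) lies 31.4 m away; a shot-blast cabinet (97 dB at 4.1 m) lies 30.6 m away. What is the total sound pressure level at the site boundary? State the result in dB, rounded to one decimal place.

81.1 dB

Apply inverse-square spreading to bring every level to the receiver, then sum 10^(L/10).
hydraulic press: 91 − 20·log₁₀(24.6/4.1) = 91 − 15.56 = 75.44 dB.
cooling tower: 83 − 20·log₁₀(31.4/4.1) = 83 − 17.68 = 65.32 dB.
shot-blast cabinet: 97 − 20·log₁₀(30.6/4.1) = 97 − 17.46 = 79.54 dB.
Σ 10^(L/10) = 1.283e+08 → L_total = 10·log₁₀(1.283e+08) = 81.08 dB.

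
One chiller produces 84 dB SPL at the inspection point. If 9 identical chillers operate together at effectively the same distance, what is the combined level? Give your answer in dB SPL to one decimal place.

L_total = L₁ + 10·log₁₀ N for N identical incoherent sources.
L_total = 84 + 10·log₁₀(9) = 84 + 9.542 = 93.54 dB SPL.

93.5 dB SPL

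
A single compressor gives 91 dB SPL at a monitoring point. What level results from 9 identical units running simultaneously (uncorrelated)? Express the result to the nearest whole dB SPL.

101 dB SPL

N identical incoherent sources raise the level by 10·log₁₀ N.
L_total = 91 + 10·log₁₀(9) = 91 + 9.542 = 100.54 dB SPL.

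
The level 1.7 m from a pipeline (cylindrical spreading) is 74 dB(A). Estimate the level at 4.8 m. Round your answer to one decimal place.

Cylindrical spreading from a line source gives a 10·log₁₀(r₂/r₁) drop.
L₂ = 74 − 10·log₁₀(4.8/1.7) = 74 − 4.508 = 69.49 dB(A).

69.5 dB(A)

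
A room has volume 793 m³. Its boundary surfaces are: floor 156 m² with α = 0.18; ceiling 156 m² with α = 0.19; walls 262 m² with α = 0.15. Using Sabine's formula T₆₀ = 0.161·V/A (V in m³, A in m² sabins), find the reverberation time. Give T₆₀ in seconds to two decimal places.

1.32 s

Total absorption A = 156·0.18 + 156·0.19 + 262·0.15 = 97.02 m² sabins.
T₆₀ = 0.161 × 793 / 97.02 = 1.316 s.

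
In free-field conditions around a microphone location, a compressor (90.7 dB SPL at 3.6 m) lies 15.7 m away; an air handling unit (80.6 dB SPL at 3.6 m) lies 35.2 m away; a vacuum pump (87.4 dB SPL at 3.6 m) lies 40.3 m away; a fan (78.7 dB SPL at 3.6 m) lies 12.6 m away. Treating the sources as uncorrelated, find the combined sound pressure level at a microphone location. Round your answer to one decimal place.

First find each source's level at the receiver (point-source: −20·log₁₀(r/r_ref)), then combine on an intensity basis.
compressor: 90.7 − 20·log₁₀(15.7/3.6) = 90.7 − 12.79 = 77.91 dB SPL.
air handling unit: 80.6 − 20·log₁₀(35.2/3.6) = 80.6 − 19.80 = 60.80 dB SPL.
vacuum pump: 87.4 − 20·log₁₀(40.3/3.6) = 87.4 − 20.98 = 66.42 dB SPL.
fan: 78.7 − 20·log₁₀(12.6/3.6) = 78.7 − 10.88 = 67.82 dB SPL.
Σ 10^(L/10) = 7.341e+07 → L_total = 10·log₁₀(7.341e+07) = 78.66 dB SPL.

78.7 dB SPL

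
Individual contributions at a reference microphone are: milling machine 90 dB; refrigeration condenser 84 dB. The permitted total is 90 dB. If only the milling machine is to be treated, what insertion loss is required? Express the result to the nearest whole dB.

Everything except the milling machine sums to 10^(84/10) = 2.512e+08 in linear terms, 84.00 dB.
The limit corresponds to 10^(90/10) = 1.000e+09; subtracting the fixed part leaves 7.488e+08 for the milling machine, i.e. 88.74 dB.
So the milling machine must be reduced from 90 to 88.74 dB: IL = 1.26 dB.

1 dB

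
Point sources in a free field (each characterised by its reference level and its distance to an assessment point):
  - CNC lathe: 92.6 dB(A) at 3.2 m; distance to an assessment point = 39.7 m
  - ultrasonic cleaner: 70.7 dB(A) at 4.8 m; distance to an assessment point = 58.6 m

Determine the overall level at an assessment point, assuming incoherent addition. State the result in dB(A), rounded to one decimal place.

70.8 dB(A)

Propagate each source to the receiver with L = L_ref − 20·log₁₀(r/r_ref), then add intensities.
CNC lathe: 92.6 − 20·log₁₀(39.7/3.2) = 92.6 − 21.87 = 70.73 dB(A).
ultrasonic cleaner: 70.7 − 20·log₁₀(58.6/4.8) = 70.7 − 21.73 = 48.97 dB(A).
Σ 10^(L/10) = 1.190e+07 → L_total = 10·log₁₀(1.190e+07) = 70.76 dB(A).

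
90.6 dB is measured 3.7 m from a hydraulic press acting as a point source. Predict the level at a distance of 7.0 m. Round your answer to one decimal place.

85.1 dB

Point-source attenuation: ΔL = 20·log₁₀(r₂/r₁) = 20·log₁₀(7.0/3.7) = 5.538 dB.
L₂ = 90.6 − 20·log₁₀(7.0/3.7) = 90.6 − 5.538 = 85.06 dB.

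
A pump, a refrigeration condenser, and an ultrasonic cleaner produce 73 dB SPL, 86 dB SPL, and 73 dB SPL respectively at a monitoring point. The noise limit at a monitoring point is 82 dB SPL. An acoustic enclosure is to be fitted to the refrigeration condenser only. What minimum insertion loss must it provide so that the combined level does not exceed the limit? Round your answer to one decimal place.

Everything except the refrigeration condenser sums to 10^(73/10) + 10^(73/10) = 3.991e+07 in linear terms, 76.01 dB SPL.
To meet 82 dB SPL overall, the treated refrigeration condenser may contribute at most 10^(82/10) − 3.991e+07 = 1.186e+08, i.e. 80.74 dB SPL.
So the refrigeration condenser must be reduced from 86 to 80.74 dB SPL: IL = 5.26 dB.

5.3 dB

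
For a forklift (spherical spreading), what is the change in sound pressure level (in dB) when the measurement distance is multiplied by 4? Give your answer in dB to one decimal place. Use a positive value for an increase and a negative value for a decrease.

Point-source spreading: ΔL = −20·log₁₀(r₂/r₁).
ΔL = −20·log₁₀(4) = -12.04 dB.

-12.0 dB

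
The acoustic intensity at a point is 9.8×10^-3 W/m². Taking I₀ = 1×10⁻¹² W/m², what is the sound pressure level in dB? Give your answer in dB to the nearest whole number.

L = 10·log₁₀(I/I₀) = 10·log₁₀(9.8×10^-3/10⁻¹²) = 10·log₁₀(9.8×10^9).
L = 10·(0.9912 + 9) = 99.91 dB.

100 dB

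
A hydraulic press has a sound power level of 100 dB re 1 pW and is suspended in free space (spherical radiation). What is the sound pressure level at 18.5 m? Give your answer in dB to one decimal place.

The power spreads over a sphere of area 4π·r², so L_p = L_w − 10·log₁₀(4π·r²).
4π·r² = 4301 m², 10·log₁₀ of that is 36.336 dB.
L_p = 100 − 36.336 = 63.66 dB.

63.7 dB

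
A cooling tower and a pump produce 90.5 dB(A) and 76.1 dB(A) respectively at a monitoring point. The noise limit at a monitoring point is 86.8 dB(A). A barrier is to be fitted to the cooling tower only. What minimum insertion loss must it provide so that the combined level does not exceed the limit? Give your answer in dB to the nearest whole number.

4 dB

Everything except the cooling tower sums to 10^(76.1/10) = 4.074e+07 in linear terms, 76.10 dB(A).
The limit corresponds to 10^(86.8/10) = 4.786e+08; subtracting the fixed part leaves 4.379e+08 for the cooling tower, i.e. 86.41 dB(A).
Required insertion loss = 90.5 − 86.41 = 4.09 dB.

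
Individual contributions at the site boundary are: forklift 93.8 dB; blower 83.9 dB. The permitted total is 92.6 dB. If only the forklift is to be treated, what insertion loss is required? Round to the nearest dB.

The untreated sources together contribute 10^(83.9/10) = 2.455e+08, i.e. 83.90 dB.
The limit corresponds to 10^(92.6/10) = 1.820e+09; subtracting the fixed part leaves 1.574e+09 for the forklift, i.e. 91.97 dB.
Required insertion loss = 93.8 − 91.97 = 1.83 dB.

2 dB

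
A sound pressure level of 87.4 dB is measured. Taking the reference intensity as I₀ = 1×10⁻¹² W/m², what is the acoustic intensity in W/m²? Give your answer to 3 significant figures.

I/I₀ = 10^(87.4/10) = 5.495e+08, so I = 5.495e+08 × 10⁻¹² W/m².

0.000550 W/m²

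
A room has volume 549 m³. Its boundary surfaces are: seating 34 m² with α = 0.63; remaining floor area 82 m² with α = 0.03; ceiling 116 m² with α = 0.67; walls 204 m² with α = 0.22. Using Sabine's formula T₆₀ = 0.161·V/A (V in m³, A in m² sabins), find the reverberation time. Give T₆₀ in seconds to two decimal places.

0.60 s

Summing Sᵢαᵢ: 34·0.63 + 82·0.03 + 116·0.67 + 204·0.22 = 146.48 m².
T₆₀ = 0.161·V/A = 0.161·549/146.48 = 0.603 s.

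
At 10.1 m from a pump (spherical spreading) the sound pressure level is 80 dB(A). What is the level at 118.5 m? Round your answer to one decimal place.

For a point source, L₂ = L₁ − 20·log₁₀(r₂/r₁).
L₂ = 80 − 20·log₁₀(118.5/10.1) = 80 − 21.388 = 58.61 dB(A).

58.6 dB(A)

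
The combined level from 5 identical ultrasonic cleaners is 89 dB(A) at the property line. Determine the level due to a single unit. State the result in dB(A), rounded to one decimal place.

Dividing the total intensity by 5 lowers the level by 10·log₁₀ 5 = 6.990 dB: L₁ = 89 − 6.990.

82.0 dB(A)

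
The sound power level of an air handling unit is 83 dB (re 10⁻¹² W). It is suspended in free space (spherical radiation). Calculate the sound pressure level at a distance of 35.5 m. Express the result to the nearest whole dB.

41 dB

The power spreads over a sphere of area 4π·r², so L_p = L_w − 10·log₁₀(4π·r²).
4π·r² = 1.584e+04 m², 10·log₁₀ of that is 41.997 dB.
L_p = 83 − 41.997 = 41.00 dB.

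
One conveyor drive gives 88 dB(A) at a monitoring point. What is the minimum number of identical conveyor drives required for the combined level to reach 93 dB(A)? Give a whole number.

The shortfall is 93 − 88 = 5.0 dB, and N units add 10·log₁₀ N, so need 10·log₁₀ N ≥ 5.0.
N ≥ 10^(5.0/10) = 3.162, so N = 4.

4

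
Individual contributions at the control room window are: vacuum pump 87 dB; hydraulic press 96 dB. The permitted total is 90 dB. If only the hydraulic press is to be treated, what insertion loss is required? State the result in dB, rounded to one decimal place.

Everything except the hydraulic press sums to 10^(87/10) = 5.012e+08 in linear terms, 87.00 dB.
To meet 90 dB overall, the treated hydraulic press may contribute at most 10^(90/10) − 5.012e+08 = 4.988e+08, i.e. 86.98 dB.
So the hydraulic press must be reduced from 96 to 86.98 dB: IL = 9.02 dB.

9.0 dB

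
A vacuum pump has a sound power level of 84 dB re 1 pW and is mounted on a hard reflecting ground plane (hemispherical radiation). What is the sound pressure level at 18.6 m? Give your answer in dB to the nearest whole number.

Free-field hemispherical radiation: L_p = L_w − 10·log₁₀(2π·r²), r = 18.6 m.
2π·r² = 2174 m², 10·log₁₀ of that is 33.372 dB.
L_p = 84 − 33.372 = 50.63 dB.

51 dB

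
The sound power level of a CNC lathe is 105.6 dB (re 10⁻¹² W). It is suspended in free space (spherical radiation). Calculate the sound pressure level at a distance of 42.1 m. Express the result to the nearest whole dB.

62 dB

L_p = L_w − 10·log₁₀(4π·r²) with r = 42.1 m.
4π·r² = 2.227e+04 m², 10·log₁₀ of that is 43.478 dB.
L_p = 105.6 − 43.478 = 62.12 dB.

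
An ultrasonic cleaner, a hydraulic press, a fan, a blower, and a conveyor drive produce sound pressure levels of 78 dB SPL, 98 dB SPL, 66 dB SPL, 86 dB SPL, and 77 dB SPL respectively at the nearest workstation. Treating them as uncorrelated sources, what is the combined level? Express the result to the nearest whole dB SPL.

98 dB SPL

For uncorrelated sources the intensities add, so convert each level to linear form, sum, and take 10·log₁₀ of the total.
Σ 10^(L/10) = 10^(78/10) + 10^(98/10) + 10^(66/10) + 10^(86/10) + 10^(77/10) = 6.825e+09.
L_total = 10·log₁₀(6.825e+09) = 98.34 dB SPL.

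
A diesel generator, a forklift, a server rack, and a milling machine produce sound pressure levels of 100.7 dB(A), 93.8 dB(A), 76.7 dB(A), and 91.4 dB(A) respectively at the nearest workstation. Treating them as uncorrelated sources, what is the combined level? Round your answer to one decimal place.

101.9 dB(A)

For uncorrelated sources the intensities add, so convert each level to linear form, sum, and take 10·log₁₀ of the total.
Σ 10^(L/10) = 10^(100.7/10) + 10^(93.8/10) + 10^(76.7/10) + 10^(91.4/10) = 1.557e+10.
L_total = 10·log₁₀(1.557e+10) = 101.92 dB(A).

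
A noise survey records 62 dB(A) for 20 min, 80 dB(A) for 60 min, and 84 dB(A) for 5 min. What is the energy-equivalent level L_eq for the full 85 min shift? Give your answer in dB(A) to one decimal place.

79.3 dB(A)

The energy average is taken in the linear domain: L_eq = 10·log₁₀[(Σ tᵢ·10^(Lᵢ/10))/T], T = 85 min.
Σ tᵢ·10^(Lᵢ/10) = 20·10^(62/10) + 60·10^(80/10) + 5·10^(84/10) = 7.288e+09.
L_eq = 10·log₁₀(7.288e+09/85) = 79.33 dB(A).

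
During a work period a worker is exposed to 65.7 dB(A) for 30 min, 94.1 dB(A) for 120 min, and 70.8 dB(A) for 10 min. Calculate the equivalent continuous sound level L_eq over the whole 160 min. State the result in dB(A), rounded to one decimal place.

L_eq = 10·log₁₀[(1/T)·Σ tᵢ·10^(Lᵢ/10)] with T = 160 min.
Σ tᵢ·10^(Lᵢ/10) = 30·10^(65.7/10) + 120·10^(94.1/10) + 10·10^(70.8/10) = 3.087e+11.
L_eq = 10·log₁₀(3.087e+11/160) = 92.85 dB(A).

92.9 dB(A)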